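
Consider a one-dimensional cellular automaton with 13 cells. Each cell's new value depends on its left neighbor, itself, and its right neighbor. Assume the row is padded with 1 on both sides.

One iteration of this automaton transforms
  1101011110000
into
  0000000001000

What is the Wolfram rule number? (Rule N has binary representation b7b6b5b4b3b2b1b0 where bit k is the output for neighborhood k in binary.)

position 0: 111 → 0  (bit 7 = 0)
position 1: 110 → 0  (bit 6 = 0)
position 2: 101 → 0  (bit 5 = 0)
position 9: 100 → 1  (bit 4 = 1)
position 5: 011 → 0  (bit 3 = 0)
position 3: 010 → 0  (bit 2 = 0)
position 12: 001 → 0  (bit 1 = 0)
position 10: 000 → 0  (bit 0 = 0)
bits b7..b0 = 00010000 = 16

16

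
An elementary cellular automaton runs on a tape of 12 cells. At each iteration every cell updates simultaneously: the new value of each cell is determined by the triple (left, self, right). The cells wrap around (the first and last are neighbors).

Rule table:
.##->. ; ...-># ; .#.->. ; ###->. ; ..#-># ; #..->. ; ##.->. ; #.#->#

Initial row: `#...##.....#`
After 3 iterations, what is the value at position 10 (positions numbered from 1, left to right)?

iteration 1: ..##...####.
iteration 2: ##...##.....
iteration 3: ...##...####
position 10 holds #

#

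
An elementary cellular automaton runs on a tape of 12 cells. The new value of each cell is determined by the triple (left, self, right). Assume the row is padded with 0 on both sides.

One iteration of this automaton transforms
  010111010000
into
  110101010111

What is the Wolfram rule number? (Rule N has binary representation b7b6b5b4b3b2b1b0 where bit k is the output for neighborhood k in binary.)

79

position 4: 111 → 0  (bit 7 = 0)
position 5: 110 → 1  (bit 6 = 1)
position 2: 101 → 0  (bit 5 = 0)
position 8: 100 → 0  (bit 4 = 0)
position 3: 011 → 1  (bit 3 = 1)
position 1: 010 → 1  (bit 2 = 1)
position 0: 001 → 1  (bit 1 = 1)
position 9: 000 → 1  (bit 0 = 1)
bits b7..b0 = 01001111 = 79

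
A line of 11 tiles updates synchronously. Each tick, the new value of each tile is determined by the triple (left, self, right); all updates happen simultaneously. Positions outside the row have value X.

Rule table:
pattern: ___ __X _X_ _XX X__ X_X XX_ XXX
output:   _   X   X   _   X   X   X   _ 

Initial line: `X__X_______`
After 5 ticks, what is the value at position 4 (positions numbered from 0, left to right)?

XXXXX_____X
____XX___X_
X__X_XX_XXX
XXXXX_XX___
____XX_XX_X
position 4 holds X

X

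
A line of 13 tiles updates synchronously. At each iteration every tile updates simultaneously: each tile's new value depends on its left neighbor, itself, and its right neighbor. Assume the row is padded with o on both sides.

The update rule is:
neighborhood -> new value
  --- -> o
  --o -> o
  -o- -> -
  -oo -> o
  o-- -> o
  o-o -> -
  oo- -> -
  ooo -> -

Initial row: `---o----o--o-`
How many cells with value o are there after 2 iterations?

ooo-oooo-oo--
----o----o-oo
count of o: 4

4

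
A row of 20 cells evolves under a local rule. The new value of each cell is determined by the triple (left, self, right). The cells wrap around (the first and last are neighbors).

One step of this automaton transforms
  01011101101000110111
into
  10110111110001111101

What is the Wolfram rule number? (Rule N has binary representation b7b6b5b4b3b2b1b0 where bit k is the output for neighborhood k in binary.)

position 4: 111 → 0  (bit 7 = 0)
position 5: 110 → 1  (bit 6 = 1)
position 0: 101 → 1  (bit 5 = 1)
position 11: 100 → 0  (bit 4 = 0)
position 3: 011 → 1  (bit 3 = 1)
position 1: 010 → 0  (bit 2 = 0)
position 13: 001 → 1  (bit 1 = 1)
position 12: 000 → 0  (bit 0 = 0)
bits b7..b0 = 01101010 = 106

106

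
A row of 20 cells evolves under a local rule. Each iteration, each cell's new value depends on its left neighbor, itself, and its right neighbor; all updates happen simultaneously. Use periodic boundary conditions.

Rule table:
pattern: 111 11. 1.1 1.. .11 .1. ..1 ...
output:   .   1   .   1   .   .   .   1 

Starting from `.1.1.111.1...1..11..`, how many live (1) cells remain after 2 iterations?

11

.......1..11..1..111
111111..1..11..1...1
count of 1: 11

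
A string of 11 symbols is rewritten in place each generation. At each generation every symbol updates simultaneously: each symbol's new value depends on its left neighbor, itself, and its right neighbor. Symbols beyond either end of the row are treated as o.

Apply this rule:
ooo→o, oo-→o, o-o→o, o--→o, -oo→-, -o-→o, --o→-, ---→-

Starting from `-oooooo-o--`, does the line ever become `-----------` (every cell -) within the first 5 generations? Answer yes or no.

generation 1: o-oooooooo-
generation 2: oo-oooooooo
generation 3: ooo-ooooooo
generation 4: oooo-oooooo
generation 5: ooooo-ooooo
generation 5 is ooooo-ooooo, still not uniform -

no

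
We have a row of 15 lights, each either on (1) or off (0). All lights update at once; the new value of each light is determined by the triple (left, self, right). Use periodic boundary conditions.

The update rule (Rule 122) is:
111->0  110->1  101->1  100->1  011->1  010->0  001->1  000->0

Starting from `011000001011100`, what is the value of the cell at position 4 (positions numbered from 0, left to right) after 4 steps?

111100010110110
100110101111111
111111011000000
100001111100001
position 4 holds 0

0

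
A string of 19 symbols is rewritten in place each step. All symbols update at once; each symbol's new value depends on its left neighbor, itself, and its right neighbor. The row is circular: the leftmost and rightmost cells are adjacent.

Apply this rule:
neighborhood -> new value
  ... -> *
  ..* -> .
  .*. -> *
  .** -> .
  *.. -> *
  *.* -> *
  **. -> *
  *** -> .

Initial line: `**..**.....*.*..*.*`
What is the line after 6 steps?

*....**...**..**..*

.**..*****.****.**.
..**.....**...**.**
*..*****..***..**.*
**.....**...**..**.
.*****..***..**..**
*....**...**..**..*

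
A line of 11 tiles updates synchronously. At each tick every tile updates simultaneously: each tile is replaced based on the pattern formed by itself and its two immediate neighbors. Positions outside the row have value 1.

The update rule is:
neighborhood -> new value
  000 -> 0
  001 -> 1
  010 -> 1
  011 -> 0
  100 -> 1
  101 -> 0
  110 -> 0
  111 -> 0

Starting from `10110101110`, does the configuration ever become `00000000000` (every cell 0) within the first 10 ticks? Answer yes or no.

yes

tick 1: 00000100000
tick 2: 10001110001
tick 3: 01010001010
tick 4: 01011011010
tick 5: 01000000010
tick 6: 01100000110
tick 7: 00010001000
tick 8: 10111011101
tick 9: 00000000000
all cells are 0 at tick 9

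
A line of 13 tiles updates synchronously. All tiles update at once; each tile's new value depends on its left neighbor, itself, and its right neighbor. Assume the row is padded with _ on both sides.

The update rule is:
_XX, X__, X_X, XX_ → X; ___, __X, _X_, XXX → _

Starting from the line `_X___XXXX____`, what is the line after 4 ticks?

__X__X__XX___
___X__X_XXX__
____X__XX_XX_
_____X_XXXXXX

_____X_XXXXXX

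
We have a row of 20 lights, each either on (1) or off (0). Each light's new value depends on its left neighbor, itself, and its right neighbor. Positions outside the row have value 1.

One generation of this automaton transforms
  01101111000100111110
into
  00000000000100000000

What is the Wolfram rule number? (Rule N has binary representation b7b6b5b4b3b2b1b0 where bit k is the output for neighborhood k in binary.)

position 5: 111 → 0  (bit 7 = 0)
position 2: 110 → 0  (bit 6 = 0)
position 0: 101 → 0  (bit 5 = 0)
position 8: 100 → 0  (bit 4 = 0)
position 1: 011 → 0  (bit 3 = 0)
position 11: 010 → 1  (bit 2 = 1)
position 10: 001 → 0  (bit 1 = 0)
position 9: 000 → 0  (bit 0 = 0)
bits b7..b0 = 00000100 = 4

4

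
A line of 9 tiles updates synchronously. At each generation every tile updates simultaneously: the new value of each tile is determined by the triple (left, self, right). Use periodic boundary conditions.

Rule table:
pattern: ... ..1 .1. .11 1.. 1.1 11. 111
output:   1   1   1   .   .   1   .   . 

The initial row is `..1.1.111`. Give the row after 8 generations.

.111.....

generation 1: .11111...
generation 2: 1......11
generation 3: ..11111..
generation 4: 11......1
generation 5: ...11111.
generation 6: 111......
generation 7: ....11111
generation 8: .111.....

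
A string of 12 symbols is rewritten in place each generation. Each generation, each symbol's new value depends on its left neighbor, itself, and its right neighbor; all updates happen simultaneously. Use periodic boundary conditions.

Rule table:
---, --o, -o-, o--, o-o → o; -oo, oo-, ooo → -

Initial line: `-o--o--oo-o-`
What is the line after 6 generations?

-------oo---

generation 1: ooooooo--ooo
generation 2: -------oo---
generation 3: ooooooo--ooo  (repeats generation 1; period 2)
generation 6: -------oo---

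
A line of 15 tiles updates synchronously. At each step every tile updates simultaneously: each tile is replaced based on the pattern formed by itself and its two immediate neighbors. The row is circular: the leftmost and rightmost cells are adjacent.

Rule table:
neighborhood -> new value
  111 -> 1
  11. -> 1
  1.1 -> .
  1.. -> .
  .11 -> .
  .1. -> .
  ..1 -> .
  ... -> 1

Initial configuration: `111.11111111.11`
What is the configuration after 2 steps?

111..1111111..1
111...111111...

111...111111...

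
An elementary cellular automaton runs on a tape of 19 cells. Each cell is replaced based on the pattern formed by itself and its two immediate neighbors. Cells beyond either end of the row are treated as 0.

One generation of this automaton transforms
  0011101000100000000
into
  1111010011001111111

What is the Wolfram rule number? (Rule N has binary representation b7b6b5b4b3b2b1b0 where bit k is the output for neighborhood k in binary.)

position 3: 111 → 1  (bit 7 = 1)
position 4: 110 → 0  (bit 6 = 0)
position 5: 101 → 1  (bit 5 = 1)
position 7: 100 → 0  (bit 4 = 0)
position 2: 011 → 1  (bit 3 = 1)
position 6: 010 → 0  (bit 2 = 0)
position 1: 001 → 1  (bit 1 = 1)
position 0: 000 → 1  (bit 0 = 1)
bits b7..b0 = 10101011 = 171

171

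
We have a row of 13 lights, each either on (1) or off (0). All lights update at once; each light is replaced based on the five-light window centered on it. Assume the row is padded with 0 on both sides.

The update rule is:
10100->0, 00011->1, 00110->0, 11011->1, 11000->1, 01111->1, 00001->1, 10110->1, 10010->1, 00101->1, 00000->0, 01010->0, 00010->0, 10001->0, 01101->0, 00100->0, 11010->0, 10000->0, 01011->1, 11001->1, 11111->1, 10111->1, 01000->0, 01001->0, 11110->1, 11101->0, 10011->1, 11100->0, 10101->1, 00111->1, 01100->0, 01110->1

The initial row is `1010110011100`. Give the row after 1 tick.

1011101111010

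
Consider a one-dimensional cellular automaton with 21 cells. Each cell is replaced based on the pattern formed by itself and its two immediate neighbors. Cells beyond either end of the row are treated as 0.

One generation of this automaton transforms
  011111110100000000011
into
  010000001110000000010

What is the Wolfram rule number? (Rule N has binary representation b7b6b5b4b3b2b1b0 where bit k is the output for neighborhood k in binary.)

position 2: 111 → 0  (bit 7 = 0)
position 7: 110 → 0  (bit 6 = 0)
position 8: 101 → 1  (bit 5 = 1)
position 10: 100 → 1  (bit 4 = 1)
position 1: 011 → 1  (bit 3 = 1)
position 9: 010 → 1  (bit 2 = 1)
position 0: 001 → 0  (bit 1 = 0)
position 11: 000 → 0  (bit 0 = 0)
bits b7..b0 = 00111100 = 60

60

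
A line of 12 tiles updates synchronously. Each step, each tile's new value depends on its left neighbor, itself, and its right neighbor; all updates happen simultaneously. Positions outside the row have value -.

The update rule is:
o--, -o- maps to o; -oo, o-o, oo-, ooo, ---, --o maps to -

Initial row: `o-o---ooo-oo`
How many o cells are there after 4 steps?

step 1: o-oo--------
step 2: o---o-------
step 3: oo--oo------
step 4: --o---o-----
count of o: 2

2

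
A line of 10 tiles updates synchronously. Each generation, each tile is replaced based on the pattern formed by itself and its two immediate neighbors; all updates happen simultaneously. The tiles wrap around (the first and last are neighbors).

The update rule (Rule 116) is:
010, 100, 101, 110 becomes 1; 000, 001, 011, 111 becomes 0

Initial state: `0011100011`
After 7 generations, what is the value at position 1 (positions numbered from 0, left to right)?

1000110001
1100011000
0110001100
0011000110
0001100011
1000110001  (repeats generation 1; period 5)
generation 7: 1100011000
position 1 holds 1

1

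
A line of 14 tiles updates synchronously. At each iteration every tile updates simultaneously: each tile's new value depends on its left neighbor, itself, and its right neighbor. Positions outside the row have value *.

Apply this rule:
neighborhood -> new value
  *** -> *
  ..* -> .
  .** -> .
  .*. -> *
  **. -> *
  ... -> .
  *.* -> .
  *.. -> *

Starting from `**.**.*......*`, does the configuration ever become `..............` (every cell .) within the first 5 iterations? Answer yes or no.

iteration 1: **..*.**......
iteration 2: ***.*..**.....
iteration 3: ***.**..**....
iteration 4: ***..**..**...
iteration 5: ****..**..**..
iteration 5 is ****..**..**.., still not uniform .

no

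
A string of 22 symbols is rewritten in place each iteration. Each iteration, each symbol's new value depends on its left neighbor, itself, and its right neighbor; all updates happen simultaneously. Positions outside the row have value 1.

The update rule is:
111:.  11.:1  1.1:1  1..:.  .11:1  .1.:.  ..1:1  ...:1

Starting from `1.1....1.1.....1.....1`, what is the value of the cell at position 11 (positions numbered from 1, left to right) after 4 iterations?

11..111.1..1111..11111
.1.11.11..11..1.11....
1.111111.111.1.111.111
111....111.11.11.111..
position 11 holds .

.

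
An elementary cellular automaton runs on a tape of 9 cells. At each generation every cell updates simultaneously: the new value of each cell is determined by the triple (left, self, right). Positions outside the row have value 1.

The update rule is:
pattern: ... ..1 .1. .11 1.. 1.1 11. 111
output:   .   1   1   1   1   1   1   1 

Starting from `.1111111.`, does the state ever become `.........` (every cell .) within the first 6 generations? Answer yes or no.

111111111
111111111  (fixed point — unchanged through generation 6)
generation 6 is 111111111, still not uniform .

no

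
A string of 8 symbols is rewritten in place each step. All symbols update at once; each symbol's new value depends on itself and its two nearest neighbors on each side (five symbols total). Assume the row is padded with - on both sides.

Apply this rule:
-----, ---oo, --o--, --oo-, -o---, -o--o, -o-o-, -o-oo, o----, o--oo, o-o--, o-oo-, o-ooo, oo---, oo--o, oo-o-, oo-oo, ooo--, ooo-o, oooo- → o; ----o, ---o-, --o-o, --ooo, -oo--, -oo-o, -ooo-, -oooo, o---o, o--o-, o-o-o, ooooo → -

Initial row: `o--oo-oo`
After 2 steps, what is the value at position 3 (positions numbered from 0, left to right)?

step 1: oooo-oo-
step 2: --oooo-o
position 3 holds o

o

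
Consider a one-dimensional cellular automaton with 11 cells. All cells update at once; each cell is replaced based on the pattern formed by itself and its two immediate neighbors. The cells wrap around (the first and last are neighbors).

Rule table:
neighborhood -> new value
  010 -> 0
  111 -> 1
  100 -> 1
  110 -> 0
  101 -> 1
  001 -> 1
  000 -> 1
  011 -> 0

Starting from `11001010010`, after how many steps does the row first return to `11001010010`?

step 1: 00110101101
step 2: 11001010010

2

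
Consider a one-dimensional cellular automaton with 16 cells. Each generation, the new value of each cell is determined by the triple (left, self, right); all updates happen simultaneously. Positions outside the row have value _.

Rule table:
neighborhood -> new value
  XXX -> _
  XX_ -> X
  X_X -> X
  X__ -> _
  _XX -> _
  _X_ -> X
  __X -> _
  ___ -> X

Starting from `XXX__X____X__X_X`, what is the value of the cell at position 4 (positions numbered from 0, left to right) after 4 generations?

X

generation 1: __X__X_XX_X__XXX
generation 2: X_X__XX_XXX____X
generation 3: XXX___XX__X_XX_X
generation 4: __X_X__X__XX_XXX
position 4 holds X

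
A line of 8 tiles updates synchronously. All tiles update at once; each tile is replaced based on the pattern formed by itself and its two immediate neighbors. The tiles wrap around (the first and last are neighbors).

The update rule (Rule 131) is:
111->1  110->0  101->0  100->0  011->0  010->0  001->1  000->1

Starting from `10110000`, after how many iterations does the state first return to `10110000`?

3

00000111
01111010
10110000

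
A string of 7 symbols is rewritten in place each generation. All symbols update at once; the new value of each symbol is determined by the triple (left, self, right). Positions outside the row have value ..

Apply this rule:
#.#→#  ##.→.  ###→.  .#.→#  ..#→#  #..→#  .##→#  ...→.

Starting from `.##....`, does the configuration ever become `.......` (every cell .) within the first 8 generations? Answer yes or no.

##.#...
#.###..
###..#.
#..####
####...
#...#..
##.###.
#.##..#
generation 8 is #.##..#, still not uniform .

no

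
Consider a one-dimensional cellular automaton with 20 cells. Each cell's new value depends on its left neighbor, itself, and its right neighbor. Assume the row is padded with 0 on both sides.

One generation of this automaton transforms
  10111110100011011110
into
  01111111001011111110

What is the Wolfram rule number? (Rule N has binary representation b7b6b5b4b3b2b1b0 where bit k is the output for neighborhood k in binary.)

position 3: 111 → 1  (bit 7 = 1)
position 6: 110 → 1  (bit 6 = 1)
position 1: 101 → 1  (bit 5 = 1)
position 9: 100 → 0  (bit 4 = 0)
position 2: 011 → 1  (bit 3 = 1)
position 0: 010 → 0  (bit 2 = 0)
position 11: 001 → 0  (bit 1 = 0)
position 10: 000 → 1  (bit 0 = 1)
bits b7..b0 = 11101001 = 233

233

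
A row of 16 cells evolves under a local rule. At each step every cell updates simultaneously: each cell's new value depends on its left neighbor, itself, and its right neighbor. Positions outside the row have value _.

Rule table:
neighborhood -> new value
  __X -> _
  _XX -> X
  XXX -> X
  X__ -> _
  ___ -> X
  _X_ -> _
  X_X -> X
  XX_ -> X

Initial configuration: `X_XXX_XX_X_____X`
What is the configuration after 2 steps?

step 1: _XXXXXXXX__XXX__
step 2: _XXXXXXXX__XXX_X

_XXXXXXXX__XXX_X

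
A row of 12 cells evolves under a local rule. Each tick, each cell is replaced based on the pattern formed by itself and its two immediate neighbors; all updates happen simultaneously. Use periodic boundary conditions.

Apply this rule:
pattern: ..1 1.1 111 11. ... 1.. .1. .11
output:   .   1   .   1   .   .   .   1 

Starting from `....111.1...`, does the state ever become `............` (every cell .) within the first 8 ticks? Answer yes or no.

yes

....1.11....
.....111....
.....1.1....
......1.....
............
all cells are . at tick 5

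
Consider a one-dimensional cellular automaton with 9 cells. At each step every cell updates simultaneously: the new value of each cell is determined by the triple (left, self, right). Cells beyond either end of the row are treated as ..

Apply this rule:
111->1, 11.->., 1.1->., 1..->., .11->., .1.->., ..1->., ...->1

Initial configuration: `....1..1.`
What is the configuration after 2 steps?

.1..11111

111......
.1..11111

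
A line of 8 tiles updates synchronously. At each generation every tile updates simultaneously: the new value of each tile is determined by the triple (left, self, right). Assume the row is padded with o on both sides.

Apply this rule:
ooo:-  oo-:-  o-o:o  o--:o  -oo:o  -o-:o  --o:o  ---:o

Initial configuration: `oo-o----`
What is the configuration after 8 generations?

oooooo--

generation 1: --oooooo
generation 2: ooo-----
generation 3: ---ooooo
generation 4: oooo----
generation 5: ----oooo
generation 6: ooooo---
generation 7: -----ooo
generation 8: oooooo--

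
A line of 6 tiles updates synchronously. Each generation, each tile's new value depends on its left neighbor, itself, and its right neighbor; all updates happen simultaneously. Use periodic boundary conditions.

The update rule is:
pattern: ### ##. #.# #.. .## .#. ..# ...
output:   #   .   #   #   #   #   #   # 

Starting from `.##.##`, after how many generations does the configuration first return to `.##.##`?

3

generation 1: ##.##.
generation 2: #.##.#
generation 3: .##.##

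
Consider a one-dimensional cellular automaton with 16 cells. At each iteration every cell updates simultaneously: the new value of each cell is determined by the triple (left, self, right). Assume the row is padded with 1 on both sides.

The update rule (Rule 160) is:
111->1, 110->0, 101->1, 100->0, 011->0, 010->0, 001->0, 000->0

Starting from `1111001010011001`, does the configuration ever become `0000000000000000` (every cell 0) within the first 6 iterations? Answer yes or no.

1110000100000000
1100000000000000
1000000000000000
0000000000000000
all cells are 0 at iteration 4

yes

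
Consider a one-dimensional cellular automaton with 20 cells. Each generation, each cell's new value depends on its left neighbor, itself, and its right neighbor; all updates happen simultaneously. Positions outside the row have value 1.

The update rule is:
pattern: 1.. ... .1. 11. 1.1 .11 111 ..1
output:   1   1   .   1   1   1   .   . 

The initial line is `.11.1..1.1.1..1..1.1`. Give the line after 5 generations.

11.11111.1..1.1.1.1.

generation 1: 1111.1..1.1.1..1..11
generation 2: ...11.1..1.1.1..1.1.
generation 3: 11.111.1..1.1.1..1.1
generation 4: .111.11.1..1.1.1..11
generation 5: 11.11111.1..1.1.1.1.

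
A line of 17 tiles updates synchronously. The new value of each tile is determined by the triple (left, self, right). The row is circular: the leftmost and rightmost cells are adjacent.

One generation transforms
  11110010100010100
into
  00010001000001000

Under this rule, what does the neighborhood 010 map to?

At position 6 the neighborhood is 010; the next row has 0 there.

0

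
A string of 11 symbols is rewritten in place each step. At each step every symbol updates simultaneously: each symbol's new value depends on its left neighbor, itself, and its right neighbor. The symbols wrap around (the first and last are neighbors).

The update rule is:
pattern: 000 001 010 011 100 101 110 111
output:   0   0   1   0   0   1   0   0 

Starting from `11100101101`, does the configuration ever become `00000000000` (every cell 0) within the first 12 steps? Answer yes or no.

00000110010
00000000010
00000000010  (fixed point — unchanged through step 12)
step 12 is 00000000010, still not uniform 0

no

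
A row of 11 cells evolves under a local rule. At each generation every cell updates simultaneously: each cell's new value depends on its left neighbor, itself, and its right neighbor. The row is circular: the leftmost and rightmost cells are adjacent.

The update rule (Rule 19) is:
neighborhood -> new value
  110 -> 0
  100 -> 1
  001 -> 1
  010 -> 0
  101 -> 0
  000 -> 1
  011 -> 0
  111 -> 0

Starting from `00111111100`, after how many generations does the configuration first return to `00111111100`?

2

11000000011
00111111100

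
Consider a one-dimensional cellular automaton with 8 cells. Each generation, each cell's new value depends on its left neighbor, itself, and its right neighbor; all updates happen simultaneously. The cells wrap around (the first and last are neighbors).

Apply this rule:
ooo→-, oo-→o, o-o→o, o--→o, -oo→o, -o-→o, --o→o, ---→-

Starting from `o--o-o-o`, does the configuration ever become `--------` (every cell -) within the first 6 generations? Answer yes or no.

yes

generation 1: oooooooo
generation 2: --------
all cells are - at generation 2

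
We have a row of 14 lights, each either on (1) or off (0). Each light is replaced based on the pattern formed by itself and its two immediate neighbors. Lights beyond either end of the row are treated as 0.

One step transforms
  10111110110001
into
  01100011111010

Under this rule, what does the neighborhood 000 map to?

0

At position 11 the neighborhood is 000; the next row has 0 there.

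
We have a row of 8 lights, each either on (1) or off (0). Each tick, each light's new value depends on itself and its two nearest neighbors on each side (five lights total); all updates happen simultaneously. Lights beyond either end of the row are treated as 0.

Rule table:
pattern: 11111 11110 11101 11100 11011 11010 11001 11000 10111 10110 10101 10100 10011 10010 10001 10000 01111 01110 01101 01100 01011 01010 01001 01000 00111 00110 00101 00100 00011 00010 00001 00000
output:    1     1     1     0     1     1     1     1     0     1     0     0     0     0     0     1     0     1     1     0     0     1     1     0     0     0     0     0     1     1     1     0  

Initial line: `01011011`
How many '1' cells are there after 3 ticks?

tick 1: 10011110
tick 2: 01000101
tick 3: 10001010
count of 1: 3

3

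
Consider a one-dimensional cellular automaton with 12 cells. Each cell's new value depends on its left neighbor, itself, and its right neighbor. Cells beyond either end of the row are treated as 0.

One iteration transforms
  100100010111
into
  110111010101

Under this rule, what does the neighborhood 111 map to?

At position 10 the neighborhood is 111; the next row has 0 there.

0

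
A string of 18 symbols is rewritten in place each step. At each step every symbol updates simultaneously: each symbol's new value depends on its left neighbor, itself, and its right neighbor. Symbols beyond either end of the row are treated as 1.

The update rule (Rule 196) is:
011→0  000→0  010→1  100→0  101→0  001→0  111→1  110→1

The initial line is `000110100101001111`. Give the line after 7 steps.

000010100101000111
000010100101000011
000010100101000001
000010100101000000
000010100101000000  (fixed point — unchanged through step 7)

000010100101000000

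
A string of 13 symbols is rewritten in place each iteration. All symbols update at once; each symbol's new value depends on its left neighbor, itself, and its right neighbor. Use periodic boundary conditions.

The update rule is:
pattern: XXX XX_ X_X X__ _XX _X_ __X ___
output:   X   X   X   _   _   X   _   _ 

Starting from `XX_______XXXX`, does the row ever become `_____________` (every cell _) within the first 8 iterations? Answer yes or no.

no

XX________XXX
XX_________XX
XX__________X
XX___________
_X___________
_X___________  (fixed point — unchanged through iteration 8)
iteration 8 is _X___________, still not uniform _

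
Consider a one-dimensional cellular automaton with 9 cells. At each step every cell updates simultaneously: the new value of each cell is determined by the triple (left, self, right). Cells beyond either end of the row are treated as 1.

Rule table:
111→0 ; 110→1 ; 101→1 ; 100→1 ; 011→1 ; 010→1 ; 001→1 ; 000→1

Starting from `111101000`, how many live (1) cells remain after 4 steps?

4

000111111
111100000
000111111  (repeats step 1; period 2)
step 4: 111100000
count of 1: 4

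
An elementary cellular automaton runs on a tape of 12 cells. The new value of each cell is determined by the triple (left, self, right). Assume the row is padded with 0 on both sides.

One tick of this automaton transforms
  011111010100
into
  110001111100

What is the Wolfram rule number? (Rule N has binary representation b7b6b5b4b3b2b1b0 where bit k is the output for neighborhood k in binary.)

110

position 2: 111 → 0  (bit 7 = 0)
position 5: 110 → 1  (bit 6 = 1)
position 6: 101 → 1  (bit 5 = 1)
position 10: 100 → 0  (bit 4 = 0)
position 1: 011 → 1  (bit 3 = 1)
position 7: 010 → 1  (bit 2 = 1)
position 0: 001 → 1  (bit 1 = 1)
position 11: 000 → 0  (bit 0 = 0)
bits b7..b0 = 01101110 = 110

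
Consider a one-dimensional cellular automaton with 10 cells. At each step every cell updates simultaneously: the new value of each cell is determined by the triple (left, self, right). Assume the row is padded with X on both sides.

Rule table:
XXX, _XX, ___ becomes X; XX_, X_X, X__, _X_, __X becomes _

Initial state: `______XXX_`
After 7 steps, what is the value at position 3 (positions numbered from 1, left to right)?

_XXXX_XX__
_XXX__X___
_XX_____X_
_X__XXX___
____XX__X_
_XX_X_____
_X____XXX_
position 3 holds _

_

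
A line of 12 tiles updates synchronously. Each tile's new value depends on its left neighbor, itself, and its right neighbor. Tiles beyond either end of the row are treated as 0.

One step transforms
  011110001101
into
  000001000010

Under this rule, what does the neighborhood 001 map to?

0

At position 0 the neighborhood is 001; the next row has 0 there.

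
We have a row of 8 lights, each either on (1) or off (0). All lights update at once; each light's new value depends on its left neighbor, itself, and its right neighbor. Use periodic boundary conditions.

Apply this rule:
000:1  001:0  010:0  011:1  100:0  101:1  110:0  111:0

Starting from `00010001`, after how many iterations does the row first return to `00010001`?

2

01000100
00010001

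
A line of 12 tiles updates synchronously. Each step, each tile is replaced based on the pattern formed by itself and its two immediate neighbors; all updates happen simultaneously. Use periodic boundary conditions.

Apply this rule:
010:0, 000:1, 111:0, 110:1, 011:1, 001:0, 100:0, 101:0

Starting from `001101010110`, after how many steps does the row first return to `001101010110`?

6

101100000110
001101110110
101101010110
001100000110
101101110110
001101010110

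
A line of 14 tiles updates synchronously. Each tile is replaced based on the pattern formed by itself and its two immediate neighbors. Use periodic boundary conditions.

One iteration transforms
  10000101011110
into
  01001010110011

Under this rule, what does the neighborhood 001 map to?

At position 4 the neighborhood is 001; the next row has 1 there.

1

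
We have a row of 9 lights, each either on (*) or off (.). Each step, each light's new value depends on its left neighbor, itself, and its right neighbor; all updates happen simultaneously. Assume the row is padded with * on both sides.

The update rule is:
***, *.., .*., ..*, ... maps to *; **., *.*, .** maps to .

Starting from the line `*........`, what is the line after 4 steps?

.********
..*******
**.******
*...*****

*...*****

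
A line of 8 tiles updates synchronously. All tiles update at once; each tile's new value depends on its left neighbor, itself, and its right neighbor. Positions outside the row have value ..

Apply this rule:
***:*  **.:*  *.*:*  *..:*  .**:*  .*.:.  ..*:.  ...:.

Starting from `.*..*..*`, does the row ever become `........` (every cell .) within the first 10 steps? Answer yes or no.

yes

step 1: ..*..*..
step 2: ...*..*.
step 3: ....*..*
step 4: .....*..
step 5: ......*.
step 6: .......*
step 7: ........
all cells are . at step 7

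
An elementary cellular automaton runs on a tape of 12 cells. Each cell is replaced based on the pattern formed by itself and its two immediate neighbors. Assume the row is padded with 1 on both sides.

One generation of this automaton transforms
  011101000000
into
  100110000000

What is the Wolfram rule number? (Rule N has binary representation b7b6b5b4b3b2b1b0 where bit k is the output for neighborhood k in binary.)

96

position 2: 111 → 0  (bit 7 = 0)
position 3: 110 → 1  (bit 6 = 1)
position 0: 101 → 1  (bit 5 = 1)
position 6: 100 → 0  (bit 4 = 0)
position 1: 011 → 0  (bit 3 = 0)
position 5: 010 → 0  (bit 2 = 0)
position 11: 001 → 0  (bit 1 = 0)
position 7: 000 → 0  (bit 0 = 0)
bits b7..b0 = 01100000 = 96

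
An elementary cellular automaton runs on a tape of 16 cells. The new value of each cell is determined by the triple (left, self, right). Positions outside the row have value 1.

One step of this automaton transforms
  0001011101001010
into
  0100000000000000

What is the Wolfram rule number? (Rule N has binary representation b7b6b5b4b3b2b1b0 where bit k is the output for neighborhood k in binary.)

1

position 6: 111 → 0  (bit 7 = 0)
position 7: 110 → 0  (bit 6 = 0)
position 4: 101 → 0  (bit 5 = 0)
position 0: 100 → 0  (bit 4 = 0)
position 5: 011 → 0  (bit 3 = 0)
position 3: 010 → 0  (bit 2 = 0)
position 2: 001 → 0  (bit 1 = 0)
position 1: 000 → 1  (bit 0 = 1)
bits b7..b0 = 00000001 = 1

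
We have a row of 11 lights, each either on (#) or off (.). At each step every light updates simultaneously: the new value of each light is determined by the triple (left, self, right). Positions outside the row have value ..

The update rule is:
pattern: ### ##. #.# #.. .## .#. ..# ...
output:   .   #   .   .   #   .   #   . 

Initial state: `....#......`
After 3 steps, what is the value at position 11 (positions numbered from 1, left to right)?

.

...#.......
..#........
.#.........
position 11 holds .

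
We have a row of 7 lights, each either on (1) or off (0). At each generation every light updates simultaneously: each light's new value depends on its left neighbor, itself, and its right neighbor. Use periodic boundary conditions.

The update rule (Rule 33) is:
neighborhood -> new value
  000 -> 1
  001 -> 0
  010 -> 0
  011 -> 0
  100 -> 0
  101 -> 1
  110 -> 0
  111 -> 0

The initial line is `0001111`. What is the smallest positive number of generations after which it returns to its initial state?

2

generation 1: 0100000
generation 2: 0001111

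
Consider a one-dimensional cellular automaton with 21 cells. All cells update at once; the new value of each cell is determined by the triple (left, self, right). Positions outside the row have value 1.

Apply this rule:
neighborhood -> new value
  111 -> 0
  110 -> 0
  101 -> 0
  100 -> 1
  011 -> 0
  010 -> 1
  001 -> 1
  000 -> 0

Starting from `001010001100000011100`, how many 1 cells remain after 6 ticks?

4

111011010010000100011
000000011111001110100
100000100000110000111
010001110001001001000
011010001011111111101
000011011000000000000
count of 1: 4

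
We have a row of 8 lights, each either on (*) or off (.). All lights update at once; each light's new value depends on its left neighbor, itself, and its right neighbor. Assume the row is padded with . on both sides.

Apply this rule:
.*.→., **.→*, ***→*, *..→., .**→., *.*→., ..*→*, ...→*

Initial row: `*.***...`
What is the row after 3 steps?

...**.**
***.*..*
.**...*.

.**...*.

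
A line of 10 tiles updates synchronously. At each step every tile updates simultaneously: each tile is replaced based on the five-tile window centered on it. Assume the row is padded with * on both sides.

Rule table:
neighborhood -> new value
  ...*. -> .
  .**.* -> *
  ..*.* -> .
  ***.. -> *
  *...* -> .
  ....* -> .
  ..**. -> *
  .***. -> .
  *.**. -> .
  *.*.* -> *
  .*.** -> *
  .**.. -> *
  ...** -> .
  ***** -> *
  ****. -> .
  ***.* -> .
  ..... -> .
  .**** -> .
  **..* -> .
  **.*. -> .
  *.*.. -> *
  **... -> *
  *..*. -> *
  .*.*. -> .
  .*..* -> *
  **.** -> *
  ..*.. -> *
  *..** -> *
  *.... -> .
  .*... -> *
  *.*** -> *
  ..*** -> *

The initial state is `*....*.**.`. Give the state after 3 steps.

*.**...***

**....*.**
.**....**.
*.**...***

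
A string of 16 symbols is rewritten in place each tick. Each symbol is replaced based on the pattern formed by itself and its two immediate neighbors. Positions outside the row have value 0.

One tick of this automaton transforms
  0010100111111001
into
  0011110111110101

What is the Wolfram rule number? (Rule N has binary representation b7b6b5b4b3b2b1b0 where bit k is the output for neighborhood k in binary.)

position 8: 111 → 1  (bit 7 = 1)
position 12: 110 → 0  (bit 6 = 0)
position 3: 101 → 1  (bit 5 = 1)
position 5: 100 → 1  (bit 4 = 1)
position 7: 011 → 1  (bit 3 = 1)
position 2: 010 → 1  (bit 2 = 1)
position 1: 001 → 0  (bit 1 = 0)
position 0: 000 → 0  (bit 0 = 0)
bits b7..b0 = 10111100 = 188

188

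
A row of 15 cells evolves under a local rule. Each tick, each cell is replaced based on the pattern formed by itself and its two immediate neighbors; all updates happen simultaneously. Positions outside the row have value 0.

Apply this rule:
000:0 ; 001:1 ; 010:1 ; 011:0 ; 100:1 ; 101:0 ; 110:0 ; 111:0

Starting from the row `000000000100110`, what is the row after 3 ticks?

tick 1: 000000001111001
tick 2: 000000010000111
tick 3: 000000111001000

000000111001000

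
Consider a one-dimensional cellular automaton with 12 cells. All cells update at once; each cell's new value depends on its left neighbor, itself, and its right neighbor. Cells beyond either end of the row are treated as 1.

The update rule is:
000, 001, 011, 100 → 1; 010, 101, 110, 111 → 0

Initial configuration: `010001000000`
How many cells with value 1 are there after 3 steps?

001110111111
111000100000
000111011111
count of 1: 8

8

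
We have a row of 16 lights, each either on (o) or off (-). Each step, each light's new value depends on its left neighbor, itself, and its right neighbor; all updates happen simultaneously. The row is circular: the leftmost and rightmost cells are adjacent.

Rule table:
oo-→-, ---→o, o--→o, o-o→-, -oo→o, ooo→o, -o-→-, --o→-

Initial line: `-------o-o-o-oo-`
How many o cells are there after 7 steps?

oooooo-------o-o
ooooo-oooooo---o
oooo--ooooo-oo-o
ooo-o-oooo--o--o
oo----ooo-o--o-o
o-ooo-oo---o---o
--oo--o-oo--oo-o
count of o: 8

8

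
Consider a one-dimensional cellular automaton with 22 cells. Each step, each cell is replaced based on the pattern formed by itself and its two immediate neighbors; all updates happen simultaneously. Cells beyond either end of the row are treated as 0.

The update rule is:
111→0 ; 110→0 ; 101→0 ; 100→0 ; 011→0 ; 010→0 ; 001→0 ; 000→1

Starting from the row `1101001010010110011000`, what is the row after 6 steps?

1111111111111111111000

0000000000000000000011
1111111111111111111000
0000000000000000000011  (repeats step 1; period 2)
step 6: 1111111111111111111000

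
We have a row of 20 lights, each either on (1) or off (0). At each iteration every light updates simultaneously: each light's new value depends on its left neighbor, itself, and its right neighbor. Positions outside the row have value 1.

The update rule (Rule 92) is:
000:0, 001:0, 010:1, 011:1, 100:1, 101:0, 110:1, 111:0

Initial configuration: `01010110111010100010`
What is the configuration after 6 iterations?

01010110101010101010

iteration 1: 01010110101010110010
iteration 2: 01010110101010111010
iteration 3: 01010110101010101010
iteration 4: 01010110101010101010  (fixed point — unchanged through iteration 6)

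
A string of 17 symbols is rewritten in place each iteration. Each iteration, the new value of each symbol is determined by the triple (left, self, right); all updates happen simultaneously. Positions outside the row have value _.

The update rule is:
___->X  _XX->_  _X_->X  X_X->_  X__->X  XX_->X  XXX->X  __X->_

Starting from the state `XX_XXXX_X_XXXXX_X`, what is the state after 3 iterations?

__XX__X__XX__XX_X

_X__XXX_X__XXXX_X
_XX__XX_XX__XXX_X
__XX__X__XX__XX_X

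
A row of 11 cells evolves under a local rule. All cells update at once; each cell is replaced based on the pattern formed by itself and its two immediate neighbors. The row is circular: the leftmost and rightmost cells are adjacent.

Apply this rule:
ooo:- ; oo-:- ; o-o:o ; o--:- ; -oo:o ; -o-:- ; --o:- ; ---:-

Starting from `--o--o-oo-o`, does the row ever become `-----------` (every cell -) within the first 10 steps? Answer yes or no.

------oo-o-
------o-o--
-------o---
-----------
all cells are - at step 4

yes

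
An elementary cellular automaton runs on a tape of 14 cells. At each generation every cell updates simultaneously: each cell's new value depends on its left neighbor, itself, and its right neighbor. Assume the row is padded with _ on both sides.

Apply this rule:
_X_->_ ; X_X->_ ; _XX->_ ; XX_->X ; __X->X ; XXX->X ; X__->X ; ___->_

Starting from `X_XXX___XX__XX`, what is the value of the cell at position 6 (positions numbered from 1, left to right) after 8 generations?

generation 1: ___XXX_X_XXX_X
generation 2: __X_XX____XX__
generation 3: _X___XX__X_XX_
generation 4: X_X_X_XXX___XX
generation 5: _______XXX_X_X
generation 6: ______X_XX____
generation 7: _____X___XX___
generation 8: ____X_X_X_XX__
position 6 holds _

_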